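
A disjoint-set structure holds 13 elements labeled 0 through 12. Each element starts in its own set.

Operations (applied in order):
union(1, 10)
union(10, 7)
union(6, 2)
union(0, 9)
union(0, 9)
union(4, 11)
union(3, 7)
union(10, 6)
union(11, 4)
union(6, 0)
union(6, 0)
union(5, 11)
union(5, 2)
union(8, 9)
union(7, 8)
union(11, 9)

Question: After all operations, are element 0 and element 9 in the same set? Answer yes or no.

Step 1: union(1, 10) -> merged; set of 1 now {1, 10}
Step 2: union(10, 7) -> merged; set of 10 now {1, 7, 10}
Step 3: union(6, 2) -> merged; set of 6 now {2, 6}
Step 4: union(0, 9) -> merged; set of 0 now {0, 9}
Step 5: union(0, 9) -> already same set; set of 0 now {0, 9}
Step 6: union(4, 11) -> merged; set of 4 now {4, 11}
Step 7: union(3, 7) -> merged; set of 3 now {1, 3, 7, 10}
Step 8: union(10, 6) -> merged; set of 10 now {1, 2, 3, 6, 7, 10}
Step 9: union(11, 4) -> already same set; set of 11 now {4, 11}
Step 10: union(6, 0) -> merged; set of 6 now {0, 1, 2, 3, 6, 7, 9, 10}
Step 11: union(6, 0) -> already same set; set of 6 now {0, 1, 2, 3, 6, 7, 9, 10}
Step 12: union(5, 11) -> merged; set of 5 now {4, 5, 11}
Step 13: union(5, 2) -> merged; set of 5 now {0, 1, 2, 3, 4, 5, 6, 7, 9, 10, 11}
Step 14: union(8, 9) -> merged; set of 8 now {0, 1, 2, 3, 4, 5, 6, 7, 8, 9, 10, 11}
Step 15: union(7, 8) -> already same set; set of 7 now {0, 1, 2, 3, 4, 5, 6, 7, 8, 9, 10, 11}
Step 16: union(11, 9) -> already same set; set of 11 now {0, 1, 2, 3, 4, 5, 6, 7, 8, 9, 10, 11}
Set of 0: {0, 1, 2, 3, 4, 5, 6, 7, 8, 9, 10, 11}; 9 is a member.

Answer: yes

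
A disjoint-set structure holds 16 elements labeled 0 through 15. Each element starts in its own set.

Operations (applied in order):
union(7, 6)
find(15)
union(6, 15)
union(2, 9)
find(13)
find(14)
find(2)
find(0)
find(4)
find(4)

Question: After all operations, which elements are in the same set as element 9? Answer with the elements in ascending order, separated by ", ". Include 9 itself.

Answer: 2, 9

Derivation:
Step 1: union(7, 6) -> merged; set of 7 now {6, 7}
Step 2: find(15) -> no change; set of 15 is {15}
Step 3: union(6, 15) -> merged; set of 6 now {6, 7, 15}
Step 4: union(2, 9) -> merged; set of 2 now {2, 9}
Step 5: find(13) -> no change; set of 13 is {13}
Step 6: find(14) -> no change; set of 14 is {14}
Step 7: find(2) -> no change; set of 2 is {2, 9}
Step 8: find(0) -> no change; set of 0 is {0}
Step 9: find(4) -> no change; set of 4 is {4}
Step 10: find(4) -> no change; set of 4 is {4}
Component of 9: {2, 9}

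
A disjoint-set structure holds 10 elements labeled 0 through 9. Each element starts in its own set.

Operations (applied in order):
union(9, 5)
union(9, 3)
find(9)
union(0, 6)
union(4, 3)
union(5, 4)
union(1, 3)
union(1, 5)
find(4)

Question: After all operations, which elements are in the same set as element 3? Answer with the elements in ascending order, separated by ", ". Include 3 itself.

Step 1: union(9, 5) -> merged; set of 9 now {5, 9}
Step 2: union(9, 3) -> merged; set of 9 now {3, 5, 9}
Step 3: find(9) -> no change; set of 9 is {3, 5, 9}
Step 4: union(0, 6) -> merged; set of 0 now {0, 6}
Step 5: union(4, 3) -> merged; set of 4 now {3, 4, 5, 9}
Step 6: union(5, 4) -> already same set; set of 5 now {3, 4, 5, 9}
Step 7: union(1, 3) -> merged; set of 1 now {1, 3, 4, 5, 9}
Step 8: union(1, 5) -> already same set; set of 1 now {1, 3, 4, 5, 9}
Step 9: find(4) -> no change; set of 4 is {1, 3, 4, 5, 9}
Component of 3: {1, 3, 4, 5, 9}

Answer: 1, 3, 4, 5, 9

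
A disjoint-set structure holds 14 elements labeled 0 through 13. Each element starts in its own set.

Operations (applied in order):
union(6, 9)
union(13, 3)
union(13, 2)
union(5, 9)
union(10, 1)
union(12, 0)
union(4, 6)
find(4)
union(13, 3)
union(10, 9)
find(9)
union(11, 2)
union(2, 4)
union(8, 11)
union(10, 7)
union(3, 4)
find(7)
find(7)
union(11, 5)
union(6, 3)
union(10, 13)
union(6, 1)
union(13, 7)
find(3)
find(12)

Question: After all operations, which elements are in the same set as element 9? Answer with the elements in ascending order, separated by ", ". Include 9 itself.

Answer: 1, 2, 3, 4, 5, 6, 7, 8, 9, 10, 11, 13

Derivation:
Step 1: union(6, 9) -> merged; set of 6 now {6, 9}
Step 2: union(13, 3) -> merged; set of 13 now {3, 13}
Step 3: union(13, 2) -> merged; set of 13 now {2, 3, 13}
Step 4: union(5, 9) -> merged; set of 5 now {5, 6, 9}
Step 5: union(10, 1) -> merged; set of 10 now {1, 10}
Step 6: union(12, 0) -> merged; set of 12 now {0, 12}
Step 7: union(4, 6) -> merged; set of 4 now {4, 5, 6, 9}
Step 8: find(4) -> no change; set of 4 is {4, 5, 6, 9}
Step 9: union(13, 3) -> already same set; set of 13 now {2, 3, 13}
Step 10: union(10, 9) -> merged; set of 10 now {1, 4, 5, 6, 9, 10}
Step 11: find(9) -> no change; set of 9 is {1, 4, 5, 6, 9, 10}
Step 12: union(11, 2) -> merged; set of 11 now {2, 3, 11, 13}
Step 13: union(2, 4) -> merged; set of 2 now {1, 2, 3, 4, 5, 6, 9, 10, 11, 13}
Step 14: union(8, 11) -> merged; set of 8 now {1, 2, 3, 4, 5, 6, 8, 9, 10, 11, 13}
Step 15: union(10, 7) -> merged; set of 10 now {1, 2, 3, 4, 5, 6, 7, 8, 9, 10, 11, 13}
Step 16: union(3, 4) -> already same set; set of 3 now {1, 2, 3, 4, 5, 6, 7, 8, 9, 10, 11, 13}
Step 17: find(7) -> no change; set of 7 is {1, 2, 3, 4, 5, 6, 7, 8, 9, 10, 11, 13}
Step 18: find(7) -> no change; set of 7 is {1, 2, 3, 4, 5, 6, 7, 8, 9, 10, 11, 13}
Step 19: union(11, 5) -> already same set; set of 11 now {1, 2, 3, 4, 5, 6, 7, 8, 9, 10, 11, 13}
Step 20: union(6, 3) -> already same set; set of 6 now {1, 2, 3, 4, 5, 6, 7, 8, 9, 10, 11, 13}
Step 21: union(10, 13) -> already same set; set of 10 now {1, 2, 3, 4, 5, 6, 7, 8, 9, 10, 11, 13}
Step 22: union(6, 1) -> already same set; set of 6 now {1, 2, 3, 4, 5, 6, 7, 8, 9, 10, 11, 13}
Step 23: union(13, 7) -> already same set; set of 13 now {1, 2, 3, 4, 5, 6, 7, 8, 9, 10, 11, 13}
Step 24: find(3) -> no change; set of 3 is {1, 2, 3, 4, 5, 6, 7, 8, 9, 10, 11, 13}
Step 25: find(12) -> no change; set of 12 is {0, 12}
Component of 9: {1, 2, 3, 4, 5, 6, 7, 8, 9, 10, 11, 13}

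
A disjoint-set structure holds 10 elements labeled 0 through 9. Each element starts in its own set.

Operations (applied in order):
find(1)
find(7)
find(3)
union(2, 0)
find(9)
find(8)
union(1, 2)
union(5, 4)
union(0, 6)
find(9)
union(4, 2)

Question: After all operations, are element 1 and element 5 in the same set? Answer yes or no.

Answer: yes

Derivation:
Step 1: find(1) -> no change; set of 1 is {1}
Step 2: find(7) -> no change; set of 7 is {7}
Step 3: find(3) -> no change; set of 3 is {3}
Step 4: union(2, 0) -> merged; set of 2 now {0, 2}
Step 5: find(9) -> no change; set of 9 is {9}
Step 6: find(8) -> no change; set of 8 is {8}
Step 7: union(1, 2) -> merged; set of 1 now {0, 1, 2}
Step 8: union(5, 4) -> merged; set of 5 now {4, 5}
Step 9: union(0, 6) -> merged; set of 0 now {0, 1, 2, 6}
Step 10: find(9) -> no change; set of 9 is {9}
Step 11: union(4, 2) -> merged; set of 4 now {0, 1, 2, 4, 5, 6}
Set of 1: {0, 1, 2, 4, 5, 6}; 5 is a member.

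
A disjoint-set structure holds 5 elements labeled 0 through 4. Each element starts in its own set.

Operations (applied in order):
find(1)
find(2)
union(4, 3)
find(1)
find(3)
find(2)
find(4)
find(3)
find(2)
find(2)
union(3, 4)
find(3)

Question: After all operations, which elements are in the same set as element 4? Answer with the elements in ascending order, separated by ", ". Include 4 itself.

Answer: 3, 4

Derivation:
Step 1: find(1) -> no change; set of 1 is {1}
Step 2: find(2) -> no change; set of 2 is {2}
Step 3: union(4, 3) -> merged; set of 4 now {3, 4}
Step 4: find(1) -> no change; set of 1 is {1}
Step 5: find(3) -> no change; set of 3 is {3, 4}
Step 6: find(2) -> no change; set of 2 is {2}
Step 7: find(4) -> no change; set of 4 is {3, 4}
Step 8: find(3) -> no change; set of 3 is {3, 4}
Step 9: find(2) -> no change; set of 2 is {2}
Step 10: find(2) -> no change; set of 2 is {2}
Step 11: union(3, 4) -> already same set; set of 3 now {3, 4}
Step 12: find(3) -> no change; set of 3 is {3, 4}
Component of 4: {3, 4}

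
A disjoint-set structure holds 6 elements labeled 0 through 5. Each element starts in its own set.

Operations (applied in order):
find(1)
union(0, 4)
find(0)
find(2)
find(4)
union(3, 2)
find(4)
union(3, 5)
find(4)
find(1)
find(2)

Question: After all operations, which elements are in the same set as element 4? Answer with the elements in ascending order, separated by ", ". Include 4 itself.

Answer: 0, 4

Derivation:
Step 1: find(1) -> no change; set of 1 is {1}
Step 2: union(0, 4) -> merged; set of 0 now {0, 4}
Step 3: find(0) -> no change; set of 0 is {0, 4}
Step 4: find(2) -> no change; set of 2 is {2}
Step 5: find(4) -> no change; set of 4 is {0, 4}
Step 6: union(3, 2) -> merged; set of 3 now {2, 3}
Step 7: find(4) -> no change; set of 4 is {0, 4}
Step 8: union(3, 5) -> merged; set of 3 now {2, 3, 5}
Step 9: find(4) -> no change; set of 4 is {0, 4}
Step 10: find(1) -> no change; set of 1 is {1}
Step 11: find(2) -> no change; set of 2 is {2, 3, 5}
Component of 4: {0, 4}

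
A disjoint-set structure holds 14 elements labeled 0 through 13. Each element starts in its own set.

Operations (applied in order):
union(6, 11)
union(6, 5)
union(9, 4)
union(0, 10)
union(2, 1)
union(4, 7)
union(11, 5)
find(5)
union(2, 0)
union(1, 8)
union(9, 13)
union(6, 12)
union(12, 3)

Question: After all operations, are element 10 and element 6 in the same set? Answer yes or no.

Step 1: union(6, 11) -> merged; set of 6 now {6, 11}
Step 2: union(6, 5) -> merged; set of 6 now {5, 6, 11}
Step 3: union(9, 4) -> merged; set of 9 now {4, 9}
Step 4: union(0, 10) -> merged; set of 0 now {0, 10}
Step 5: union(2, 1) -> merged; set of 2 now {1, 2}
Step 6: union(4, 7) -> merged; set of 4 now {4, 7, 9}
Step 7: union(11, 5) -> already same set; set of 11 now {5, 6, 11}
Step 8: find(5) -> no change; set of 5 is {5, 6, 11}
Step 9: union(2, 0) -> merged; set of 2 now {0, 1, 2, 10}
Step 10: union(1, 8) -> merged; set of 1 now {0, 1, 2, 8, 10}
Step 11: union(9, 13) -> merged; set of 9 now {4, 7, 9, 13}
Step 12: union(6, 12) -> merged; set of 6 now {5, 6, 11, 12}
Step 13: union(12, 3) -> merged; set of 12 now {3, 5, 6, 11, 12}
Set of 10: {0, 1, 2, 8, 10}; 6 is not a member.

Answer: no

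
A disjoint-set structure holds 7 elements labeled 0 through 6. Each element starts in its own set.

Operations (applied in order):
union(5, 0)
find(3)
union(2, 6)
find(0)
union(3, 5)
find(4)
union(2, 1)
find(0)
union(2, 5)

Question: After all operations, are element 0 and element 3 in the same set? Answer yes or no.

Step 1: union(5, 0) -> merged; set of 5 now {0, 5}
Step 2: find(3) -> no change; set of 3 is {3}
Step 3: union(2, 6) -> merged; set of 2 now {2, 6}
Step 4: find(0) -> no change; set of 0 is {0, 5}
Step 5: union(3, 5) -> merged; set of 3 now {0, 3, 5}
Step 6: find(4) -> no change; set of 4 is {4}
Step 7: union(2, 1) -> merged; set of 2 now {1, 2, 6}
Step 8: find(0) -> no change; set of 0 is {0, 3, 5}
Step 9: union(2, 5) -> merged; set of 2 now {0, 1, 2, 3, 5, 6}
Set of 0: {0, 1, 2, 3, 5, 6}; 3 is a member.

Answer: yes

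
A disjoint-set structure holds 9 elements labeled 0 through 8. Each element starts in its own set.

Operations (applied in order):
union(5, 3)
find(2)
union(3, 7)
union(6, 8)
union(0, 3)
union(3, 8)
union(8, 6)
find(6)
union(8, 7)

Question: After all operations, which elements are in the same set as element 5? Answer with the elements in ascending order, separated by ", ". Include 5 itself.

Step 1: union(5, 3) -> merged; set of 5 now {3, 5}
Step 2: find(2) -> no change; set of 2 is {2}
Step 3: union(3, 7) -> merged; set of 3 now {3, 5, 7}
Step 4: union(6, 8) -> merged; set of 6 now {6, 8}
Step 5: union(0, 3) -> merged; set of 0 now {0, 3, 5, 7}
Step 6: union(3, 8) -> merged; set of 3 now {0, 3, 5, 6, 7, 8}
Step 7: union(8, 6) -> already same set; set of 8 now {0, 3, 5, 6, 7, 8}
Step 8: find(6) -> no change; set of 6 is {0, 3, 5, 6, 7, 8}
Step 9: union(8, 7) -> already same set; set of 8 now {0, 3, 5, 6, 7, 8}
Component of 5: {0, 3, 5, 6, 7, 8}

Answer: 0, 3, 5, 6, 7, 8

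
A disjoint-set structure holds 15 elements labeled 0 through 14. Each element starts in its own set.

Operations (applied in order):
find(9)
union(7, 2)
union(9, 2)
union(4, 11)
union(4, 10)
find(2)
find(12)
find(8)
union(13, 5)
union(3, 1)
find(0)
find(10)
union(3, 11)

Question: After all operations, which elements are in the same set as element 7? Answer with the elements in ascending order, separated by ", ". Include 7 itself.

Answer: 2, 7, 9

Derivation:
Step 1: find(9) -> no change; set of 9 is {9}
Step 2: union(7, 2) -> merged; set of 7 now {2, 7}
Step 3: union(9, 2) -> merged; set of 9 now {2, 7, 9}
Step 4: union(4, 11) -> merged; set of 4 now {4, 11}
Step 5: union(4, 10) -> merged; set of 4 now {4, 10, 11}
Step 6: find(2) -> no change; set of 2 is {2, 7, 9}
Step 7: find(12) -> no change; set of 12 is {12}
Step 8: find(8) -> no change; set of 8 is {8}
Step 9: union(13, 5) -> merged; set of 13 now {5, 13}
Step 10: union(3, 1) -> merged; set of 3 now {1, 3}
Step 11: find(0) -> no change; set of 0 is {0}
Step 12: find(10) -> no change; set of 10 is {4, 10, 11}
Step 13: union(3, 11) -> merged; set of 3 now {1, 3, 4, 10, 11}
Component of 7: {2, 7, 9}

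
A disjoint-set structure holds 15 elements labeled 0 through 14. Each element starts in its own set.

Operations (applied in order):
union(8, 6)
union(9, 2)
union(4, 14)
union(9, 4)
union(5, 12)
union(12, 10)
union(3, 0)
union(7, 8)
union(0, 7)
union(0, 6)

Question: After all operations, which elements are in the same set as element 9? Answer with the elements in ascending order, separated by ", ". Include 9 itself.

Step 1: union(8, 6) -> merged; set of 8 now {6, 8}
Step 2: union(9, 2) -> merged; set of 9 now {2, 9}
Step 3: union(4, 14) -> merged; set of 4 now {4, 14}
Step 4: union(9, 4) -> merged; set of 9 now {2, 4, 9, 14}
Step 5: union(5, 12) -> merged; set of 5 now {5, 12}
Step 6: union(12, 10) -> merged; set of 12 now {5, 10, 12}
Step 7: union(3, 0) -> merged; set of 3 now {0, 3}
Step 8: union(7, 8) -> merged; set of 7 now {6, 7, 8}
Step 9: union(0, 7) -> merged; set of 0 now {0, 3, 6, 7, 8}
Step 10: union(0, 6) -> already same set; set of 0 now {0, 3, 6, 7, 8}
Component of 9: {2, 4, 9, 14}

Answer: 2, 4, 9, 14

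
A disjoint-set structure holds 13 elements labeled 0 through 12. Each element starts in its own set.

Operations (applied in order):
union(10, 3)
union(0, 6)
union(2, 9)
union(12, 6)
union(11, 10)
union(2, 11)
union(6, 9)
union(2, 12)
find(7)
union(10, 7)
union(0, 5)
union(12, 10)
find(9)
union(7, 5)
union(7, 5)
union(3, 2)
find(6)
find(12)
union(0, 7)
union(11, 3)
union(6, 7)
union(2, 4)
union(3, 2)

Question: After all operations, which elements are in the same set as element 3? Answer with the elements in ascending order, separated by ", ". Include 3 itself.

Step 1: union(10, 3) -> merged; set of 10 now {3, 10}
Step 2: union(0, 6) -> merged; set of 0 now {0, 6}
Step 3: union(2, 9) -> merged; set of 2 now {2, 9}
Step 4: union(12, 6) -> merged; set of 12 now {0, 6, 12}
Step 5: union(11, 10) -> merged; set of 11 now {3, 10, 11}
Step 6: union(2, 11) -> merged; set of 2 now {2, 3, 9, 10, 11}
Step 7: union(6, 9) -> merged; set of 6 now {0, 2, 3, 6, 9, 10, 11, 12}
Step 8: union(2, 12) -> already same set; set of 2 now {0, 2, 3, 6, 9, 10, 11, 12}
Step 9: find(7) -> no change; set of 7 is {7}
Step 10: union(10, 7) -> merged; set of 10 now {0, 2, 3, 6, 7, 9, 10, 11, 12}
Step 11: union(0, 5) -> merged; set of 0 now {0, 2, 3, 5, 6, 7, 9, 10, 11, 12}
Step 12: union(12, 10) -> already same set; set of 12 now {0, 2, 3, 5, 6, 7, 9, 10, 11, 12}
Step 13: find(9) -> no change; set of 9 is {0, 2, 3, 5, 6, 7, 9, 10, 11, 12}
Step 14: union(7, 5) -> already same set; set of 7 now {0, 2, 3, 5, 6, 7, 9, 10, 11, 12}
Step 15: union(7, 5) -> already same set; set of 7 now {0, 2, 3, 5, 6, 7, 9, 10, 11, 12}
Step 16: union(3, 2) -> already same set; set of 3 now {0, 2, 3, 5, 6, 7, 9, 10, 11, 12}
Step 17: find(6) -> no change; set of 6 is {0, 2, 3, 5, 6, 7, 9, 10, 11, 12}
Step 18: find(12) -> no change; set of 12 is {0, 2, 3, 5, 6, 7, 9, 10, 11, 12}
Step 19: union(0, 7) -> already same set; set of 0 now {0, 2, 3, 5, 6, 7, 9, 10, 11, 12}
Step 20: union(11, 3) -> already same set; set of 11 now {0, 2, 3, 5, 6, 7, 9, 10, 11, 12}
Step 21: union(6, 7) -> already same set; set of 6 now {0, 2, 3, 5, 6, 7, 9, 10, 11, 12}
Step 22: union(2, 4) -> merged; set of 2 now {0, 2, 3, 4, 5, 6, 7, 9, 10, 11, 12}
Step 23: union(3, 2) -> already same set; set of 3 now {0, 2, 3, 4, 5, 6, 7, 9, 10, 11, 12}
Component of 3: {0, 2, 3, 4, 5, 6, 7, 9, 10, 11, 12}

Answer: 0, 2, 3, 4, 5, 6, 7, 9, 10, 11, 12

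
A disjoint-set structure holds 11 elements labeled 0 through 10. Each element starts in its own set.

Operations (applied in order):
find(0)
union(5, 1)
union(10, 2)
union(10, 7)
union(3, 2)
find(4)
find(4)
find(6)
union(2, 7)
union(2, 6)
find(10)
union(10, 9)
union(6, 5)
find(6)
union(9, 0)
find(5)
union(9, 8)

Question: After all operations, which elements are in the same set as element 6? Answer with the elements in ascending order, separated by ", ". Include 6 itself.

Answer: 0, 1, 2, 3, 5, 6, 7, 8, 9, 10

Derivation:
Step 1: find(0) -> no change; set of 0 is {0}
Step 2: union(5, 1) -> merged; set of 5 now {1, 5}
Step 3: union(10, 2) -> merged; set of 10 now {2, 10}
Step 4: union(10, 7) -> merged; set of 10 now {2, 7, 10}
Step 5: union(3, 2) -> merged; set of 3 now {2, 3, 7, 10}
Step 6: find(4) -> no change; set of 4 is {4}
Step 7: find(4) -> no change; set of 4 is {4}
Step 8: find(6) -> no change; set of 6 is {6}
Step 9: union(2, 7) -> already same set; set of 2 now {2, 3, 7, 10}
Step 10: union(2, 6) -> merged; set of 2 now {2, 3, 6, 7, 10}
Step 11: find(10) -> no change; set of 10 is {2, 3, 6, 7, 10}
Step 12: union(10, 9) -> merged; set of 10 now {2, 3, 6, 7, 9, 10}
Step 13: union(6, 5) -> merged; set of 6 now {1, 2, 3, 5, 6, 7, 9, 10}
Step 14: find(6) -> no change; set of 6 is {1, 2, 3, 5, 6, 7, 9, 10}
Step 15: union(9, 0) -> merged; set of 9 now {0, 1, 2, 3, 5, 6, 7, 9, 10}
Step 16: find(5) -> no change; set of 5 is {0, 1, 2, 3, 5, 6, 7, 9, 10}
Step 17: union(9, 8) -> merged; set of 9 now {0, 1, 2, 3, 5, 6, 7, 8, 9, 10}
Component of 6: {0, 1, 2, 3, 5, 6, 7, 8, 9, 10}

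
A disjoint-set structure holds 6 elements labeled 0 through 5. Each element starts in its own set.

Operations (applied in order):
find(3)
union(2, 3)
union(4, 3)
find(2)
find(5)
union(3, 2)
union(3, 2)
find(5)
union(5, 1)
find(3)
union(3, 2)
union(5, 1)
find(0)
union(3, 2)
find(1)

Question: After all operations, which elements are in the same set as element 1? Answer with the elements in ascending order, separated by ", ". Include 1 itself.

Answer: 1, 5

Derivation:
Step 1: find(3) -> no change; set of 3 is {3}
Step 2: union(2, 3) -> merged; set of 2 now {2, 3}
Step 3: union(4, 3) -> merged; set of 4 now {2, 3, 4}
Step 4: find(2) -> no change; set of 2 is {2, 3, 4}
Step 5: find(5) -> no change; set of 5 is {5}
Step 6: union(3, 2) -> already same set; set of 3 now {2, 3, 4}
Step 7: union(3, 2) -> already same set; set of 3 now {2, 3, 4}
Step 8: find(5) -> no change; set of 5 is {5}
Step 9: union(5, 1) -> merged; set of 5 now {1, 5}
Step 10: find(3) -> no change; set of 3 is {2, 3, 4}
Step 11: union(3, 2) -> already same set; set of 3 now {2, 3, 4}
Step 12: union(5, 1) -> already same set; set of 5 now {1, 5}
Step 13: find(0) -> no change; set of 0 is {0}
Step 14: union(3, 2) -> already same set; set of 3 now {2, 3, 4}
Step 15: find(1) -> no change; set of 1 is {1, 5}
Component of 1: {1, 5}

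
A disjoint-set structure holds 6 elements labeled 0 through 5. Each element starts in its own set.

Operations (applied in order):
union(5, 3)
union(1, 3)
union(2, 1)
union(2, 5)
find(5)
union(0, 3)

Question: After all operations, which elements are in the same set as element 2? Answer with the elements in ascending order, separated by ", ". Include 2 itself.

Answer: 0, 1, 2, 3, 5

Derivation:
Step 1: union(5, 3) -> merged; set of 5 now {3, 5}
Step 2: union(1, 3) -> merged; set of 1 now {1, 3, 5}
Step 3: union(2, 1) -> merged; set of 2 now {1, 2, 3, 5}
Step 4: union(2, 5) -> already same set; set of 2 now {1, 2, 3, 5}
Step 5: find(5) -> no change; set of 5 is {1, 2, 3, 5}
Step 6: union(0, 3) -> merged; set of 0 now {0, 1, 2, 3, 5}
Component of 2: {0, 1, 2, 3, 5}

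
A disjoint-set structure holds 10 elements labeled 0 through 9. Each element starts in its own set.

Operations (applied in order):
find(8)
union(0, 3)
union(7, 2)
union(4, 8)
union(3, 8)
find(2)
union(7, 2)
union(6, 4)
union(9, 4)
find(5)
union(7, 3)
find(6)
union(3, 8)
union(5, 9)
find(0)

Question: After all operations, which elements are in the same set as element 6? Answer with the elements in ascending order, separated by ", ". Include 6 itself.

Answer: 0, 2, 3, 4, 5, 6, 7, 8, 9

Derivation:
Step 1: find(8) -> no change; set of 8 is {8}
Step 2: union(0, 3) -> merged; set of 0 now {0, 3}
Step 3: union(7, 2) -> merged; set of 7 now {2, 7}
Step 4: union(4, 8) -> merged; set of 4 now {4, 8}
Step 5: union(3, 8) -> merged; set of 3 now {0, 3, 4, 8}
Step 6: find(2) -> no change; set of 2 is {2, 7}
Step 7: union(7, 2) -> already same set; set of 7 now {2, 7}
Step 8: union(6, 4) -> merged; set of 6 now {0, 3, 4, 6, 8}
Step 9: union(9, 4) -> merged; set of 9 now {0, 3, 4, 6, 8, 9}
Step 10: find(5) -> no change; set of 5 is {5}
Step 11: union(7, 3) -> merged; set of 7 now {0, 2, 3, 4, 6, 7, 8, 9}
Step 12: find(6) -> no change; set of 6 is {0, 2, 3, 4, 6, 7, 8, 9}
Step 13: union(3, 8) -> already same set; set of 3 now {0, 2, 3, 4, 6, 7, 8, 9}
Step 14: union(5, 9) -> merged; set of 5 now {0, 2, 3, 4, 5, 6, 7, 8, 9}
Step 15: find(0) -> no change; set of 0 is {0, 2, 3, 4, 5, 6, 7, 8, 9}
Component of 6: {0, 2, 3, 4, 5, 6, 7, 8, 9}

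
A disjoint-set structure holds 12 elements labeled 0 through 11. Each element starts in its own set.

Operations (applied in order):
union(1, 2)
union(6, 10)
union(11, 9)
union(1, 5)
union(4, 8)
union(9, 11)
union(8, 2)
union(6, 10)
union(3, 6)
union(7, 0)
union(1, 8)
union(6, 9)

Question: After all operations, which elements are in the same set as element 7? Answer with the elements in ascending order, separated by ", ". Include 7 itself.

Answer: 0, 7

Derivation:
Step 1: union(1, 2) -> merged; set of 1 now {1, 2}
Step 2: union(6, 10) -> merged; set of 6 now {6, 10}
Step 3: union(11, 9) -> merged; set of 11 now {9, 11}
Step 4: union(1, 5) -> merged; set of 1 now {1, 2, 5}
Step 5: union(4, 8) -> merged; set of 4 now {4, 8}
Step 6: union(9, 11) -> already same set; set of 9 now {9, 11}
Step 7: union(8, 2) -> merged; set of 8 now {1, 2, 4, 5, 8}
Step 8: union(6, 10) -> already same set; set of 6 now {6, 10}
Step 9: union(3, 6) -> merged; set of 3 now {3, 6, 10}
Step 10: union(7, 0) -> merged; set of 7 now {0, 7}
Step 11: union(1, 8) -> already same set; set of 1 now {1, 2, 4, 5, 8}
Step 12: union(6, 9) -> merged; set of 6 now {3, 6, 9, 10, 11}
Component of 7: {0, 7}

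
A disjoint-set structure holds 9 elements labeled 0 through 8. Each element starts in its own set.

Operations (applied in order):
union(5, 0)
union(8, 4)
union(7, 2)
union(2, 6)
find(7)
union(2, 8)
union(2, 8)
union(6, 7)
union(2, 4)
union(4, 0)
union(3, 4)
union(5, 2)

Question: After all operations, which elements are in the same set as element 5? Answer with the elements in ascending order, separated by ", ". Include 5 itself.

Answer: 0, 2, 3, 4, 5, 6, 7, 8

Derivation:
Step 1: union(5, 0) -> merged; set of 5 now {0, 5}
Step 2: union(8, 4) -> merged; set of 8 now {4, 8}
Step 3: union(7, 2) -> merged; set of 7 now {2, 7}
Step 4: union(2, 6) -> merged; set of 2 now {2, 6, 7}
Step 5: find(7) -> no change; set of 7 is {2, 6, 7}
Step 6: union(2, 8) -> merged; set of 2 now {2, 4, 6, 7, 8}
Step 7: union(2, 8) -> already same set; set of 2 now {2, 4, 6, 7, 8}
Step 8: union(6, 7) -> already same set; set of 6 now {2, 4, 6, 7, 8}
Step 9: union(2, 4) -> already same set; set of 2 now {2, 4, 6, 7, 8}
Step 10: union(4, 0) -> merged; set of 4 now {0, 2, 4, 5, 6, 7, 8}
Step 11: union(3, 4) -> merged; set of 3 now {0, 2, 3, 4, 5, 6, 7, 8}
Step 12: union(5, 2) -> already same set; set of 5 now {0, 2, 3, 4, 5, 6, 7, 8}
Component of 5: {0, 2, 3, 4, 5, 6, 7, 8}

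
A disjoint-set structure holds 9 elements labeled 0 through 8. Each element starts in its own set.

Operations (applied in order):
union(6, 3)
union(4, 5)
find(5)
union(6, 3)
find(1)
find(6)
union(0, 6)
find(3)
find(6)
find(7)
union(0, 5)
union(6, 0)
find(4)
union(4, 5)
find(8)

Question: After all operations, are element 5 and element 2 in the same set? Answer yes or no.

Answer: no

Derivation:
Step 1: union(6, 3) -> merged; set of 6 now {3, 6}
Step 2: union(4, 5) -> merged; set of 4 now {4, 5}
Step 3: find(5) -> no change; set of 5 is {4, 5}
Step 4: union(6, 3) -> already same set; set of 6 now {3, 6}
Step 5: find(1) -> no change; set of 1 is {1}
Step 6: find(6) -> no change; set of 6 is {3, 6}
Step 7: union(0, 6) -> merged; set of 0 now {0, 3, 6}
Step 8: find(3) -> no change; set of 3 is {0, 3, 6}
Step 9: find(6) -> no change; set of 6 is {0, 3, 6}
Step 10: find(7) -> no change; set of 7 is {7}
Step 11: union(0, 5) -> merged; set of 0 now {0, 3, 4, 5, 6}
Step 12: union(6, 0) -> already same set; set of 6 now {0, 3, 4, 5, 6}
Step 13: find(4) -> no change; set of 4 is {0, 3, 4, 5, 6}
Step 14: union(4, 5) -> already same set; set of 4 now {0, 3, 4, 5, 6}
Step 15: find(8) -> no change; set of 8 is {8}
Set of 5: {0, 3, 4, 5, 6}; 2 is not a member.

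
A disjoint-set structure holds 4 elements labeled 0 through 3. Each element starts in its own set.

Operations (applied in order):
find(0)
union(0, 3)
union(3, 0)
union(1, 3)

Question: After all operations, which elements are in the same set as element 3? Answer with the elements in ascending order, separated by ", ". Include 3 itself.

Answer: 0, 1, 3

Derivation:
Step 1: find(0) -> no change; set of 0 is {0}
Step 2: union(0, 3) -> merged; set of 0 now {0, 3}
Step 3: union(3, 0) -> already same set; set of 3 now {0, 3}
Step 4: union(1, 3) -> merged; set of 1 now {0, 1, 3}
Component of 3: {0, 1, 3}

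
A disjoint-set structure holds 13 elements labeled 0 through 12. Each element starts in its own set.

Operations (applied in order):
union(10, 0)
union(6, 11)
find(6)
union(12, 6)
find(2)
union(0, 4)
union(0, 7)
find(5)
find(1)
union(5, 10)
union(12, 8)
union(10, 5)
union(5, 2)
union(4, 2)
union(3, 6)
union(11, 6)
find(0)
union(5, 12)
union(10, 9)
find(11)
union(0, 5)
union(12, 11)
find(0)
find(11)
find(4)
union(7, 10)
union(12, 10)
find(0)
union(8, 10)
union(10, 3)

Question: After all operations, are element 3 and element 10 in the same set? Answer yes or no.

Answer: yes

Derivation:
Step 1: union(10, 0) -> merged; set of 10 now {0, 10}
Step 2: union(6, 11) -> merged; set of 6 now {6, 11}
Step 3: find(6) -> no change; set of 6 is {6, 11}
Step 4: union(12, 6) -> merged; set of 12 now {6, 11, 12}
Step 5: find(2) -> no change; set of 2 is {2}
Step 6: union(0, 4) -> merged; set of 0 now {0, 4, 10}
Step 7: union(0, 7) -> merged; set of 0 now {0, 4, 7, 10}
Step 8: find(5) -> no change; set of 5 is {5}
Step 9: find(1) -> no change; set of 1 is {1}
Step 10: union(5, 10) -> merged; set of 5 now {0, 4, 5, 7, 10}
Step 11: union(12, 8) -> merged; set of 12 now {6, 8, 11, 12}
Step 12: union(10, 5) -> already same set; set of 10 now {0, 4, 5, 7, 10}
Step 13: union(5, 2) -> merged; set of 5 now {0, 2, 4, 5, 7, 10}
Step 14: union(4, 2) -> already same set; set of 4 now {0, 2, 4, 5, 7, 10}
Step 15: union(3, 6) -> merged; set of 3 now {3, 6, 8, 11, 12}
Step 16: union(11, 6) -> already same set; set of 11 now {3, 6, 8, 11, 12}
Step 17: find(0) -> no change; set of 0 is {0, 2, 4, 5, 7, 10}
Step 18: union(5, 12) -> merged; set of 5 now {0, 2, 3, 4, 5, 6, 7, 8, 10, 11, 12}
Step 19: union(10, 9) -> merged; set of 10 now {0, 2, 3, 4, 5, 6, 7, 8, 9, 10, 11, 12}
Step 20: find(11) -> no change; set of 11 is {0, 2, 3, 4, 5, 6, 7, 8, 9, 10, 11, 12}
Step 21: union(0, 5) -> already same set; set of 0 now {0, 2, 3, 4, 5, 6, 7, 8, 9, 10, 11, 12}
Step 22: union(12, 11) -> already same set; set of 12 now {0, 2, 3, 4, 5, 6, 7, 8, 9, 10, 11, 12}
Step 23: find(0) -> no change; set of 0 is {0, 2, 3, 4, 5, 6, 7, 8, 9, 10, 11, 12}
Step 24: find(11) -> no change; set of 11 is {0, 2, 3, 4, 5, 6, 7, 8, 9, 10, 11, 12}
Step 25: find(4) -> no change; set of 4 is {0, 2, 3, 4, 5, 6, 7, 8, 9, 10, 11, 12}
Step 26: union(7, 10) -> already same set; set of 7 now {0, 2, 3, 4, 5, 6, 7, 8, 9, 10, 11, 12}
Step 27: union(12, 10) -> already same set; set of 12 now {0, 2, 3, 4, 5, 6, 7, 8, 9, 10, 11, 12}
Step 28: find(0) -> no change; set of 0 is {0, 2, 3, 4, 5, 6, 7, 8, 9, 10, 11, 12}
Step 29: union(8, 10) -> already same set; set of 8 now {0, 2, 3, 4, 5, 6, 7, 8, 9, 10, 11, 12}
Step 30: union(10, 3) -> already same set; set of 10 now {0, 2, 3, 4, 5, 6, 7, 8, 9, 10, 11, 12}
Set of 3: {0, 2, 3, 4, 5, 6, 7, 8, 9, 10, 11, 12}; 10 is a member.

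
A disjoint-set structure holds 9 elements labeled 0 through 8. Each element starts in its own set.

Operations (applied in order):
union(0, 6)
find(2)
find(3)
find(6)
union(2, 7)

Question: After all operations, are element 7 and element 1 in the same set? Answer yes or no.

Answer: no

Derivation:
Step 1: union(0, 6) -> merged; set of 0 now {0, 6}
Step 2: find(2) -> no change; set of 2 is {2}
Step 3: find(3) -> no change; set of 3 is {3}
Step 4: find(6) -> no change; set of 6 is {0, 6}
Step 5: union(2, 7) -> merged; set of 2 now {2, 7}
Set of 7: {2, 7}; 1 is not a member.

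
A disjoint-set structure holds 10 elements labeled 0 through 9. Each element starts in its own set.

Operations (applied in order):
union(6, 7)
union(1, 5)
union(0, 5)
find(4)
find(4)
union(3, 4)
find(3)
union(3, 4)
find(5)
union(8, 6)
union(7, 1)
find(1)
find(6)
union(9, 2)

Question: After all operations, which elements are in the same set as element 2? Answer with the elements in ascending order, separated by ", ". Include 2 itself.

Step 1: union(6, 7) -> merged; set of 6 now {6, 7}
Step 2: union(1, 5) -> merged; set of 1 now {1, 5}
Step 3: union(0, 5) -> merged; set of 0 now {0, 1, 5}
Step 4: find(4) -> no change; set of 4 is {4}
Step 5: find(4) -> no change; set of 4 is {4}
Step 6: union(3, 4) -> merged; set of 3 now {3, 4}
Step 7: find(3) -> no change; set of 3 is {3, 4}
Step 8: union(3, 4) -> already same set; set of 3 now {3, 4}
Step 9: find(5) -> no change; set of 5 is {0, 1, 5}
Step 10: union(8, 6) -> merged; set of 8 now {6, 7, 8}
Step 11: union(7, 1) -> merged; set of 7 now {0, 1, 5, 6, 7, 8}
Step 12: find(1) -> no change; set of 1 is {0, 1, 5, 6, 7, 8}
Step 13: find(6) -> no change; set of 6 is {0, 1, 5, 6, 7, 8}
Step 14: union(9, 2) -> merged; set of 9 now {2, 9}
Component of 2: {2, 9}

Answer: 2, 9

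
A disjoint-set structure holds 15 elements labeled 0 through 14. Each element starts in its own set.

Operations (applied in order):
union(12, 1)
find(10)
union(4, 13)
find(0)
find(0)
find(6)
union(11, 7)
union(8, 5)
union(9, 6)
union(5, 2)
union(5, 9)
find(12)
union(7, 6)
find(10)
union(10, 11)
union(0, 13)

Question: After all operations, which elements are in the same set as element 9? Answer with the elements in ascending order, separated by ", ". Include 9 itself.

Step 1: union(12, 1) -> merged; set of 12 now {1, 12}
Step 2: find(10) -> no change; set of 10 is {10}
Step 3: union(4, 13) -> merged; set of 4 now {4, 13}
Step 4: find(0) -> no change; set of 0 is {0}
Step 5: find(0) -> no change; set of 0 is {0}
Step 6: find(6) -> no change; set of 6 is {6}
Step 7: union(11, 7) -> merged; set of 11 now {7, 11}
Step 8: union(8, 5) -> merged; set of 8 now {5, 8}
Step 9: union(9, 6) -> merged; set of 9 now {6, 9}
Step 10: union(5, 2) -> merged; set of 5 now {2, 5, 8}
Step 11: union(5, 9) -> merged; set of 5 now {2, 5, 6, 8, 9}
Step 12: find(12) -> no change; set of 12 is {1, 12}
Step 13: union(7, 6) -> merged; set of 7 now {2, 5, 6, 7, 8, 9, 11}
Step 14: find(10) -> no change; set of 10 is {10}
Step 15: union(10, 11) -> merged; set of 10 now {2, 5, 6, 7, 8, 9, 10, 11}
Step 16: union(0, 13) -> merged; set of 0 now {0, 4, 13}
Component of 9: {2, 5, 6, 7, 8, 9, 10, 11}

Answer: 2, 5, 6, 7, 8, 9, 10, 11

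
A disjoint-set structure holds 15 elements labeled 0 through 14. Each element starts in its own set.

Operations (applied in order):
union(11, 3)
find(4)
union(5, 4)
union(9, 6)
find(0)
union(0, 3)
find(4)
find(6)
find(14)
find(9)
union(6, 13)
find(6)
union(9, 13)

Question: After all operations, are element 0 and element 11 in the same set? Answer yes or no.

Answer: yes

Derivation:
Step 1: union(11, 3) -> merged; set of 11 now {3, 11}
Step 2: find(4) -> no change; set of 4 is {4}
Step 3: union(5, 4) -> merged; set of 5 now {4, 5}
Step 4: union(9, 6) -> merged; set of 9 now {6, 9}
Step 5: find(0) -> no change; set of 0 is {0}
Step 6: union(0, 3) -> merged; set of 0 now {0, 3, 11}
Step 7: find(4) -> no change; set of 4 is {4, 5}
Step 8: find(6) -> no change; set of 6 is {6, 9}
Step 9: find(14) -> no change; set of 14 is {14}
Step 10: find(9) -> no change; set of 9 is {6, 9}
Step 11: union(6, 13) -> merged; set of 6 now {6, 9, 13}
Step 12: find(6) -> no change; set of 6 is {6, 9, 13}
Step 13: union(9, 13) -> already same set; set of 9 now {6, 9, 13}
Set of 0: {0, 3, 11}; 11 is a member.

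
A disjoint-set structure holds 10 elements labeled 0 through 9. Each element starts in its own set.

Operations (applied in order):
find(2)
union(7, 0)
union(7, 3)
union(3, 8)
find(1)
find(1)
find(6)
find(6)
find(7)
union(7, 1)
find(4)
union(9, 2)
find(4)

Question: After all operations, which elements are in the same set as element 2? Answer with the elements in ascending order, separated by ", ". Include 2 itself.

Step 1: find(2) -> no change; set of 2 is {2}
Step 2: union(7, 0) -> merged; set of 7 now {0, 7}
Step 3: union(7, 3) -> merged; set of 7 now {0, 3, 7}
Step 4: union(3, 8) -> merged; set of 3 now {0, 3, 7, 8}
Step 5: find(1) -> no change; set of 1 is {1}
Step 6: find(1) -> no change; set of 1 is {1}
Step 7: find(6) -> no change; set of 6 is {6}
Step 8: find(6) -> no change; set of 6 is {6}
Step 9: find(7) -> no change; set of 7 is {0, 3, 7, 8}
Step 10: union(7, 1) -> merged; set of 7 now {0, 1, 3, 7, 8}
Step 11: find(4) -> no change; set of 4 is {4}
Step 12: union(9, 2) -> merged; set of 9 now {2, 9}
Step 13: find(4) -> no change; set of 4 is {4}
Component of 2: {2, 9}

Answer: 2, 9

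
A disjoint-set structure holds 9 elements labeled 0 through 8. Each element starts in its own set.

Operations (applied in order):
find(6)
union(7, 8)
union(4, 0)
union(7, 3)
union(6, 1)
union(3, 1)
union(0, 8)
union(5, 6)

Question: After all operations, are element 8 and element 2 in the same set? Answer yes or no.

Step 1: find(6) -> no change; set of 6 is {6}
Step 2: union(7, 8) -> merged; set of 7 now {7, 8}
Step 3: union(4, 0) -> merged; set of 4 now {0, 4}
Step 4: union(7, 3) -> merged; set of 7 now {3, 7, 8}
Step 5: union(6, 1) -> merged; set of 6 now {1, 6}
Step 6: union(3, 1) -> merged; set of 3 now {1, 3, 6, 7, 8}
Step 7: union(0, 8) -> merged; set of 0 now {0, 1, 3, 4, 6, 7, 8}
Step 8: union(5, 6) -> merged; set of 5 now {0, 1, 3, 4, 5, 6, 7, 8}
Set of 8: {0, 1, 3, 4, 5, 6, 7, 8}; 2 is not a member.

Answer: no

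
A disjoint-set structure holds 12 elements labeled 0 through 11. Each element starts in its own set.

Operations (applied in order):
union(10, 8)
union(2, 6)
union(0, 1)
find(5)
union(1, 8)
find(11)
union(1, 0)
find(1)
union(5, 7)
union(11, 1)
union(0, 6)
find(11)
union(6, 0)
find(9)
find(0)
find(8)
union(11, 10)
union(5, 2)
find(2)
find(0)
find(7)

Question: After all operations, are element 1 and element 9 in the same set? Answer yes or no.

Answer: no

Derivation:
Step 1: union(10, 8) -> merged; set of 10 now {8, 10}
Step 2: union(2, 6) -> merged; set of 2 now {2, 6}
Step 3: union(0, 1) -> merged; set of 0 now {0, 1}
Step 4: find(5) -> no change; set of 5 is {5}
Step 5: union(1, 8) -> merged; set of 1 now {0, 1, 8, 10}
Step 6: find(11) -> no change; set of 11 is {11}
Step 7: union(1, 0) -> already same set; set of 1 now {0, 1, 8, 10}
Step 8: find(1) -> no change; set of 1 is {0, 1, 8, 10}
Step 9: union(5, 7) -> merged; set of 5 now {5, 7}
Step 10: union(11, 1) -> merged; set of 11 now {0, 1, 8, 10, 11}
Step 11: union(0, 6) -> merged; set of 0 now {0, 1, 2, 6, 8, 10, 11}
Step 12: find(11) -> no change; set of 11 is {0, 1, 2, 6, 8, 10, 11}
Step 13: union(6, 0) -> already same set; set of 6 now {0, 1, 2, 6, 8, 10, 11}
Step 14: find(9) -> no change; set of 9 is {9}
Step 15: find(0) -> no change; set of 0 is {0, 1, 2, 6, 8, 10, 11}
Step 16: find(8) -> no change; set of 8 is {0, 1, 2, 6, 8, 10, 11}
Step 17: union(11, 10) -> already same set; set of 11 now {0, 1, 2, 6, 8, 10, 11}
Step 18: union(5, 2) -> merged; set of 5 now {0, 1, 2, 5, 6, 7, 8, 10, 11}
Step 19: find(2) -> no change; set of 2 is {0, 1, 2, 5, 6, 7, 8, 10, 11}
Step 20: find(0) -> no change; set of 0 is {0, 1, 2, 5, 6, 7, 8, 10, 11}
Step 21: find(7) -> no change; set of 7 is {0, 1, 2, 5, 6, 7, 8, 10, 11}
Set of 1: {0, 1, 2, 5, 6, 7, 8, 10, 11}; 9 is not a member.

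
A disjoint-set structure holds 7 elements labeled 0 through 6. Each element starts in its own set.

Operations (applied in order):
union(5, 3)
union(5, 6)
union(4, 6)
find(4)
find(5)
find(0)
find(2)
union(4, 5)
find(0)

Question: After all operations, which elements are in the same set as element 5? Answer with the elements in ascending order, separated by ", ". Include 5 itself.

Answer: 3, 4, 5, 6

Derivation:
Step 1: union(5, 3) -> merged; set of 5 now {3, 5}
Step 2: union(5, 6) -> merged; set of 5 now {3, 5, 6}
Step 3: union(4, 6) -> merged; set of 4 now {3, 4, 5, 6}
Step 4: find(4) -> no change; set of 4 is {3, 4, 5, 6}
Step 5: find(5) -> no change; set of 5 is {3, 4, 5, 6}
Step 6: find(0) -> no change; set of 0 is {0}
Step 7: find(2) -> no change; set of 2 is {2}
Step 8: union(4, 5) -> already same set; set of 4 now {3, 4, 5, 6}
Step 9: find(0) -> no change; set of 0 is {0}
Component of 5: {3, 4, 5, 6}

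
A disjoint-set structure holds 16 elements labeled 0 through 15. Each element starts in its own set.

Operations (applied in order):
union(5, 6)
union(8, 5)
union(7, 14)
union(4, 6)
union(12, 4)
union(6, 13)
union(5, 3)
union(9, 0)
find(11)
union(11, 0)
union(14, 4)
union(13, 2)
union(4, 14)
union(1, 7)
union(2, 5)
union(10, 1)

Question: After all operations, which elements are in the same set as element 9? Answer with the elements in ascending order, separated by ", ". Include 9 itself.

Answer: 0, 9, 11

Derivation:
Step 1: union(5, 6) -> merged; set of 5 now {5, 6}
Step 2: union(8, 5) -> merged; set of 8 now {5, 6, 8}
Step 3: union(7, 14) -> merged; set of 7 now {7, 14}
Step 4: union(4, 6) -> merged; set of 4 now {4, 5, 6, 8}
Step 5: union(12, 4) -> merged; set of 12 now {4, 5, 6, 8, 12}
Step 6: union(6, 13) -> merged; set of 6 now {4, 5, 6, 8, 12, 13}
Step 7: union(5, 3) -> merged; set of 5 now {3, 4, 5, 6, 8, 12, 13}
Step 8: union(9, 0) -> merged; set of 9 now {0, 9}
Step 9: find(11) -> no change; set of 11 is {11}
Step 10: union(11, 0) -> merged; set of 11 now {0, 9, 11}
Step 11: union(14, 4) -> merged; set of 14 now {3, 4, 5, 6, 7, 8, 12, 13, 14}
Step 12: union(13, 2) -> merged; set of 13 now {2, 3, 4, 5, 6, 7, 8, 12, 13, 14}
Step 13: union(4, 14) -> already same set; set of 4 now {2, 3, 4, 5, 6, 7, 8, 12, 13, 14}
Step 14: union(1, 7) -> merged; set of 1 now {1, 2, 3, 4, 5, 6, 7, 8, 12, 13, 14}
Step 15: union(2, 5) -> already same set; set of 2 now {1, 2, 3, 4, 5, 6, 7, 8, 12, 13, 14}
Step 16: union(10, 1) -> merged; set of 10 now {1, 2, 3, 4, 5, 6, 7, 8, 10, 12, 13, 14}
Component of 9: {0, 9, 11}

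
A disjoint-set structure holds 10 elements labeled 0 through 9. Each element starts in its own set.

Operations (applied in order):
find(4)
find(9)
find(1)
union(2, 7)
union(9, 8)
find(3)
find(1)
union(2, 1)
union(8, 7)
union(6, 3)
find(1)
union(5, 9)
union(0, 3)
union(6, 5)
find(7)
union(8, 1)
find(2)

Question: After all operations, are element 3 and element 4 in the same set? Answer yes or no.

Step 1: find(4) -> no change; set of 4 is {4}
Step 2: find(9) -> no change; set of 9 is {9}
Step 3: find(1) -> no change; set of 1 is {1}
Step 4: union(2, 7) -> merged; set of 2 now {2, 7}
Step 5: union(9, 8) -> merged; set of 9 now {8, 9}
Step 6: find(3) -> no change; set of 3 is {3}
Step 7: find(1) -> no change; set of 1 is {1}
Step 8: union(2, 1) -> merged; set of 2 now {1, 2, 7}
Step 9: union(8, 7) -> merged; set of 8 now {1, 2, 7, 8, 9}
Step 10: union(6, 3) -> merged; set of 6 now {3, 6}
Step 11: find(1) -> no change; set of 1 is {1, 2, 7, 8, 9}
Step 12: union(5, 9) -> merged; set of 5 now {1, 2, 5, 7, 8, 9}
Step 13: union(0, 3) -> merged; set of 0 now {0, 3, 6}
Step 14: union(6, 5) -> merged; set of 6 now {0, 1, 2, 3, 5, 6, 7, 8, 9}
Step 15: find(7) -> no change; set of 7 is {0, 1, 2, 3, 5, 6, 7, 8, 9}
Step 16: union(8, 1) -> already same set; set of 8 now {0, 1, 2, 3, 5, 6, 7, 8, 9}
Step 17: find(2) -> no change; set of 2 is {0, 1, 2, 3, 5, 6, 7, 8, 9}
Set of 3: {0, 1, 2, 3, 5, 6, 7, 8, 9}; 4 is not a member.

Answer: no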